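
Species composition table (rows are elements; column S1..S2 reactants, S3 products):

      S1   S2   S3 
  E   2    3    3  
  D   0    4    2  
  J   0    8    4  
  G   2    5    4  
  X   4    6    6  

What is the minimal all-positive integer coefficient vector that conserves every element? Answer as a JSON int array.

E: 3·2+2·3 = 12 | 4·3 = 12
D: 3·0+2·4 = 8 | 4·2 = 8
J: 3·0+2·8 = 16 | 4·4 = 16
G: 3·2+2·5 = 16 | 4·4 = 16
X: 3·4+2·6 = 24 | 4·6 = 24
gcd(3,2,4) = 1

Coefficients: [3, 2, 4]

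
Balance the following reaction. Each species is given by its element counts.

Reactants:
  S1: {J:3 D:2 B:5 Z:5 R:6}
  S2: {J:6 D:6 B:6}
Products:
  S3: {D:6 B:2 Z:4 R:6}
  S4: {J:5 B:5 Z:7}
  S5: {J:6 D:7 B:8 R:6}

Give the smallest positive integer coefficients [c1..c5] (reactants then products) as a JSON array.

Coefficients: [5, 4, 1, 3, 4]

J: 5·3+4·6 = 39 | 1·0+3·5+4·6 = 39
D: 5·2+4·6 = 34 | 1·6+3·0+4·7 = 34
B: 5·5+4·6 = 49 | 1·2+3·5+4·8 = 49
Z: 5·5+4·0 = 25 | 1·4+3·7+4·0 = 25
R: 5·6+4·0 = 30 | 1·6+3·0+4·6 = 30
gcd(5,4,1,3,4) = 1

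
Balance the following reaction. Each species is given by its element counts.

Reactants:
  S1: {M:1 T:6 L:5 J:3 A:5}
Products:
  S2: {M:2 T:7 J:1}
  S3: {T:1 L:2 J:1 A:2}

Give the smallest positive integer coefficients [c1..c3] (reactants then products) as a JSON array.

M: 2·1 = 2 | 1·2+5·0 = 2
T: 2·6 = 12 | 1·7+5·1 = 12
L: 2·5 = 10 | 1·0+5·2 = 10
J: 2·3 = 6 | 1·1+5·1 = 6
A: 2·5 = 10 | 1·0+5·2 = 10
gcd(2,1,5) = 1

Coefficients: [2, 1, 5]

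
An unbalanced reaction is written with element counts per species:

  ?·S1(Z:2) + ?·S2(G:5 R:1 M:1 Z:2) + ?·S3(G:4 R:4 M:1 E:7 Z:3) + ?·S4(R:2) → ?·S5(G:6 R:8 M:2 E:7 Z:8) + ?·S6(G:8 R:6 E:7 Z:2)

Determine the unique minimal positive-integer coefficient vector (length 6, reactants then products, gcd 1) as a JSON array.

Coefficients: [5, 2, 4, 6, 3, 1]

G: 5·0+2·5+4·4+6·0 = 26 | 3·6+1·8 = 26
R: 5·0+2·1+4·4+6·2 = 30 | 3·8+1·6 = 30
M: 5·0+2·1+4·1+6·0 = 6 | 3·2+1·0 = 6
E: 5·0+2·0+4·7+6·0 = 28 | 3·7+1·7 = 28
Z: 5·2+2·2+4·3+6·0 = 26 | 3·8+1·2 = 26
gcd(5,2,4,6,3,1) = 1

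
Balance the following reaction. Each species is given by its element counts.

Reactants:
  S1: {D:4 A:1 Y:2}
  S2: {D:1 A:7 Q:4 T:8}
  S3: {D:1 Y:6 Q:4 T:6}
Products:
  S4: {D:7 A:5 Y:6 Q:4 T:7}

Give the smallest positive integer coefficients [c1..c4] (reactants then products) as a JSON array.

D: 3·4+1·1+1·1 = 14 | 2·7 = 14
A: 3·1+1·7+1·0 = 10 | 2·5 = 10
Y: 3·2+1·0+1·6 = 12 | 2·6 = 12
Q: 3·0+1·4+1·4 = 8 | 2·4 = 8
T: 3·0+1·8+1·6 = 14 | 2·7 = 14
gcd(3,1,1,2) = 1

Coefficients: [3, 1, 1, 2]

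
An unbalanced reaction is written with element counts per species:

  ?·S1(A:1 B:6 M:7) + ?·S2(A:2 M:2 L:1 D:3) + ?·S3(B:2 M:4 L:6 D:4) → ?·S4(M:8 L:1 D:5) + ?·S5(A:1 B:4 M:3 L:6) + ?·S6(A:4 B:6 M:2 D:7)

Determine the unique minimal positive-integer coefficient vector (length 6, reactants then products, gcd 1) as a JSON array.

Coefficients: [4, 5, 6, 5, 6, 2]

A: 4·1+5·2+6·0 = 14 | 5·0+6·1+2·4 = 14
B: 4·6+5·0+6·2 = 36 | 5·0+6·4+2·6 = 36
M: 4·7+5·2+6·4 = 62 | 5·8+6·3+2·2 = 62
L: 4·0+5·1+6·6 = 41 | 5·1+6·6+2·0 = 41
D: 4·0+5·3+6·4 = 39 | 5·5+6·0+2·7 = 39
gcd(4,5,6,5,6,2) = 1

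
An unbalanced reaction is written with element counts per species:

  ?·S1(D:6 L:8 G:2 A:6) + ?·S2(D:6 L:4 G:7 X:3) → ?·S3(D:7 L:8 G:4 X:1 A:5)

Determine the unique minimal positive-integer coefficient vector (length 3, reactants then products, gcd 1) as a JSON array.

Coefficients: [5, 2, 6]

D: 5·6+2·6 = 42 | 6·7 = 42
L: 5·8+2·4 = 48 | 6·8 = 48
G: 5·2+2·7 = 24 | 6·4 = 24
X: 5·0+2·3 = 6 | 6·1 = 6
A: 5·6+2·0 = 30 | 6·5 = 30
gcd(5,2,6) = 1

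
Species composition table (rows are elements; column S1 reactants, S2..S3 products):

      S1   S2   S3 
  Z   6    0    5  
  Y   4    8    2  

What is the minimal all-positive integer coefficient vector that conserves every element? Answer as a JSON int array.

Coefficients: [5, 1, 6]

Z: 5·6 = 30 | 1·0+6·5 = 30
Y: 5·4 = 20 | 1·8+6·2 = 20
gcd(5,1,6) = 1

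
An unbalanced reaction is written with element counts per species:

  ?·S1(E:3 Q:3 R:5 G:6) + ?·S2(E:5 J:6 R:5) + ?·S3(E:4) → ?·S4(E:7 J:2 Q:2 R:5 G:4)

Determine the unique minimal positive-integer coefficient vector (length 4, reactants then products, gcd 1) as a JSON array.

Coefficients: [4, 2, 5, 6]

E: 4·3+2·5+5·4 = 42 | 6·7 = 42
J: 4·0+2·6+5·0 = 12 | 6·2 = 12
Q: 4·3+2·0+5·0 = 12 | 6·2 = 12
R: 4·5+2·5+5·0 = 30 | 6·5 = 30
G: 4·6+2·0+5·0 = 24 | 6·4 = 24
gcd(4,2,5,6) = 1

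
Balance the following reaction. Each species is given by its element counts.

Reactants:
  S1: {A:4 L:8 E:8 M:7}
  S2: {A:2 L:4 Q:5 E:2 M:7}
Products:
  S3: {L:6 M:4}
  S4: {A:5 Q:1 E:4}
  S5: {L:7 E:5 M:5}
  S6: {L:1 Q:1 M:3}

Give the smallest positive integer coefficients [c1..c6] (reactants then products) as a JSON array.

Coefficients: [4, 2, 1, 4, 4, 6]

A: 4·4+2·2 = 20 | 1·0+4·5+4·0+6·0 = 20
L: 4·8+2·4 = 40 | 1·6+4·0+4·7+6·1 = 40
Q: 4·0+2·5 = 10 | 1·0+4·1+4·0+6·1 = 10
E: 4·8+2·2 = 36 | 1·0+4·4+4·5+6·0 = 36
M: 4·7+2·7 = 42 | 1·4+4·0+4·5+6·3 = 42
gcd(4,2,1,4,4,6) = 1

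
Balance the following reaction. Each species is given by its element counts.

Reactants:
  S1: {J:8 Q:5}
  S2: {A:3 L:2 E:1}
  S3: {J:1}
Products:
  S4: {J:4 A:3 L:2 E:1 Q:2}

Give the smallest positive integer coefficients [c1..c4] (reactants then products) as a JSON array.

J: 2·8+5·0+4·1 = 20 | 5·4 = 20
A: 2·0+5·3+4·0 = 15 | 5·3 = 15
L: 2·0+5·2+4·0 = 10 | 5·2 = 10
E: 2·0+5·1+4·0 = 5 | 5·1 = 5
Q: 2·5+5·0+4·0 = 10 | 5·2 = 10
gcd(2,5,4,5) = 1

Coefficients: [2, 5, 4, 5]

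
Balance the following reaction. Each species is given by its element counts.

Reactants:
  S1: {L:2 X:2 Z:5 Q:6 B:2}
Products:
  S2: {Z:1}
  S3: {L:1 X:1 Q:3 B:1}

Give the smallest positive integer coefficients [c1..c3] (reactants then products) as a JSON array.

Coefficients: [1, 5, 2]

L: 1·2 = 2 | 5·0+2·1 = 2
X: 1·2 = 2 | 5·0+2·1 = 2
Z: 1·5 = 5 | 5·1+2·0 = 5
Q: 1·6 = 6 | 5·0+2·3 = 6
B: 1·2 = 2 | 5·0+2·1 = 2
gcd(1,5,2) = 1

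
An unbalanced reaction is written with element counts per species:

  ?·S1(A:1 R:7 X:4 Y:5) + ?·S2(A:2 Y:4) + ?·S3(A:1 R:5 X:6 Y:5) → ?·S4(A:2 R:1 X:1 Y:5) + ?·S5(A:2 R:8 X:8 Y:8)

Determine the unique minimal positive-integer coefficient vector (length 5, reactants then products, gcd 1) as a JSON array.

Coefficients: [2, 5, 6, 4, 5]

A: 2·1+5·2+6·1 = 18 | 4·2+5·2 = 18
R: 2·7+5·0+6·5 = 44 | 4·1+5·8 = 44
X: 2·4+5·0+6·6 = 44 | 4·1+5·8 = 44
Y: 2·5+5·4+6·5 = 60 | 4·5+5·8 = 60
gcd(2,5,6,4,5) = 1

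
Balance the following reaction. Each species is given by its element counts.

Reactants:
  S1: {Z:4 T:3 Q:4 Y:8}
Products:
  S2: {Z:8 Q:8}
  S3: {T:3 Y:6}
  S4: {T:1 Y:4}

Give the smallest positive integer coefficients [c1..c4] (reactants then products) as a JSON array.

Coefficients: [6, 3, 4, 6]

Z: 6·4 = 24 | 3·8+4·0+6·0 = 24
T: 6·3 = 18 | 3·0+4·3+6·1 = 18
Q: 6·4 = 24 | 3·8+4·0+6·0 = 24
Y: 6·8 = 48 | 3·0+4·6+6·4 = 48
gcd(6,3,4,6) = 1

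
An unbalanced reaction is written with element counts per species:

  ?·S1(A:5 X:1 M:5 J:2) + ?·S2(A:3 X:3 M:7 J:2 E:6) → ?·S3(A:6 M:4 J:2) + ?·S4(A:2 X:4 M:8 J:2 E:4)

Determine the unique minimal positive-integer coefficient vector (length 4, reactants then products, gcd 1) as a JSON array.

Coefficients: [6, 2, 5, 3]

A: 6·5+2·3 = 36 | 5·6+3·2 = 36
X: 6·1+2·3 = 12 | 5·0+3·4 = 12
M: 6·5+2·7 = 44 | 5·4+3·8 = 44
J: 6·2+2·2 = 16 | 5·2+3·2 = 16
E: 6·0+2·6 = 12 | 5·0+3·4 = 12
gcd(6,2,5,3) = 1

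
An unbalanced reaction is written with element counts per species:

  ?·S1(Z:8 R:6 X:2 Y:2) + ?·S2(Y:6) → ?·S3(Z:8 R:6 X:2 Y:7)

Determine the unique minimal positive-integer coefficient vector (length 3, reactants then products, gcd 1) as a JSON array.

Z: 6·8+5·0 = 48 | 6·8 = 48
R: 6·6+5·0 = 36 | 6·6 = 36
X: 6·2+5·0 = 12 | 6·2 = 12
Y: 6·2+5·6 = 42 | 6·7 = 42
gcd(6,5,6) = 1

Coefficients: [6, 5, 6]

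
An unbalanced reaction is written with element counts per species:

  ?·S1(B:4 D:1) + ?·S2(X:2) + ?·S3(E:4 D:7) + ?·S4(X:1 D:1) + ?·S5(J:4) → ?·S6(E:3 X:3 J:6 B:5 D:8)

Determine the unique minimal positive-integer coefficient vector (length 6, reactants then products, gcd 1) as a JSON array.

E: 5·0+3·0+3·4+6·0+6·0 = 12 | 4·3 = 12
X: 5·0+3·2+3·0+6·1+6·0 = 12 | 4·3 = 12
J: 5·0+3·0+3·0+6·0+6·4 = 24 | 4·6 = 24
B: 5·4+3·0+3·0+6·0+6·0 = 20 | 4·5 = 20
D: 5·1+3·0+3·7+6·1+6·0 = 32 | 4·8 = 32
gcd(5,3,3,6,6,4) = 1

Coefficients: [5, 3, 3, 6, 6, 4]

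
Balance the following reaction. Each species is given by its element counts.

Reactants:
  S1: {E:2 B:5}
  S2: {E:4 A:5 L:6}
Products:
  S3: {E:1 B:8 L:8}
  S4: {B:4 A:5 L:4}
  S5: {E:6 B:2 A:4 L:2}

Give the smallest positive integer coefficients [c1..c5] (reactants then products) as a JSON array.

E: 6·2+5·4 = 32 | 2·1+1·0+5·6 = 32
B: 6·5+5·0 = 30 | 2·8+1·4+5·2 = 30
A: 6·0+5·5 = 25 | 2·0+1·5+5·4 = 25
L: 6·0+5·6 = 30 | 2·8+1·4+5·2 = 30
gcd(6,5,2,1,5) = 1

Coefficients: [6, 5, 2, 1, 5]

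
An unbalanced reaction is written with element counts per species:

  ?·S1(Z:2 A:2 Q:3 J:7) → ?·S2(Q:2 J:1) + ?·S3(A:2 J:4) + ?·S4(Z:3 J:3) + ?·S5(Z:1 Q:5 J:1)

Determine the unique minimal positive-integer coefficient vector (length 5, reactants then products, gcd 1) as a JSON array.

Coefficients: [5, 5, 5, 3, 1]

Z: 5·2 = 10 | 5·0+5·0+3·3+1·1 = 10
A: 5·2 = 10 | 5·0+5·2+3·0+1·0 = 10
Q: 5·3 = 15 | 5·2+5·0+3·0+1·5 = 15
J: 5·7 = 35 | 5·1+5·4+3·3+1·1 = 35
gcd(5,5,5,3,1) = 1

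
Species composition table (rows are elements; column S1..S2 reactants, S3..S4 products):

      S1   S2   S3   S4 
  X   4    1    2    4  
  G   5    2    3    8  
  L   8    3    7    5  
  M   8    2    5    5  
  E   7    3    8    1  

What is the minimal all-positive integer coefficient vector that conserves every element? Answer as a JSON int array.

Coefficients: [1, 6, 3, 1]

X: 1·4+6·1 = 10 | 3·2+1·4 = 10
G: 1·5+6·2 = 17 | 3·3+1·8 = 17
L: 1·8+6·3 = 26 | 3·7+1·5 = 26
M: 1·8+6·2 = 20 | 3·5+1·5 = 20
E: 1·7+6·3 = 25 | 3·8+1·1 = 25
gcd(1,6,3,1) = 1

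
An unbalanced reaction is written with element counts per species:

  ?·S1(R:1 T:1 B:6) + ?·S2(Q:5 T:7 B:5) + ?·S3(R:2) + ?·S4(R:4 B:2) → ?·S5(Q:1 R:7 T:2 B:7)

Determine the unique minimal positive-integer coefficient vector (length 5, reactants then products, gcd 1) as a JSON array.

Q: 3·0+1·5+4·0+6·0 = 5 | 5·1 = 5
R: 3·1+1·0+4·2+6·4 = 35 | 5·7 = 35
T: 3·1+1·7+4·0+6·0 = 10 | 5·2 = 10
B: 3·6+1·5+4·0+6·2 = 35 | 5·7 = 35
gcd(3,1,4,6,5) = 1

Coefficients: [3, 1, 4, 6, 5]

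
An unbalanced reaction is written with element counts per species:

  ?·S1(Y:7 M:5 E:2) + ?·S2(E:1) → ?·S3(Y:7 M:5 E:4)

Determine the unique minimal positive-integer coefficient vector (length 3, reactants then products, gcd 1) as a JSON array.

Y: 1·7+2·0 = 7 | 1·7 = 7
M: 1·5+2·0 = 5 | 1·5 = 5
E: 1·2+2·1 = 4 | 1·4 = 4
gcd(1,2,1) = 1

Coefficients: [1, 2, 1]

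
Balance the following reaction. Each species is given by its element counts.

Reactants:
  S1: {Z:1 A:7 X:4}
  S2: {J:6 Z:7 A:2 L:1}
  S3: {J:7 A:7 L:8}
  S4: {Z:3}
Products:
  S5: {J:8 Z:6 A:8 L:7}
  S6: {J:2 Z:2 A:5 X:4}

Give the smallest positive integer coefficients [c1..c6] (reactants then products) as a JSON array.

Coefficients: [3, 3, 4, 4, 5, 3]

J: 3·0+3·6+4·7+4·0 = 46 | 5·8+3·2 = 46
Z: 3·1+3·7+4·0+4·3 = 36 | 5·6+3·2 = 36
A: 3·7+3·2+4·7+4·0 = 55 | 5·8+3·5 = 55
L: 3·0+3·1+4·8+4·0 = 35 | 5·7+3·0 = 35
X: 3·4+3·0+4·0+4·0 = 12 | 5·0+3·4 = 12
gcd(3,3,4,4,5,3) = 1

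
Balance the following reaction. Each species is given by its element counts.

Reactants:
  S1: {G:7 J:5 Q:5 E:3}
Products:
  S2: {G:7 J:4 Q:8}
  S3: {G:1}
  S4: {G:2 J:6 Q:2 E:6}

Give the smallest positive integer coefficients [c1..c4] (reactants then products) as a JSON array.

G: 2·7 = 14 | 1·7+5·1+1·2 = 14
J: 2·5 = 10 | 1·4+5·0+1·6 = 10
Q: 2·5 = 10 | 1·8+5·0+1·2 = 10
E: 2·3 = 6 | 1·0+5·0+1·6 = 6
gcd(2,1,5,1) = 1

Coefficients: [2, 1, 5, 1]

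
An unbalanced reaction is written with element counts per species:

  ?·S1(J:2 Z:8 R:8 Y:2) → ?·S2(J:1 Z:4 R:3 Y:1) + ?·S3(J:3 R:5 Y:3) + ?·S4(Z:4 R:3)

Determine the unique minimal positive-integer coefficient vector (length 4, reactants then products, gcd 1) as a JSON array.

Coefficients: [5, 4, 2, 6]

J: 5·2 = 10 | 4·1+2·3+6·0 = 10
Z: 5·8 = 40 | 4·4+2·0+6·4 = 40
R: 5·8 = 40 | 4·3+2·5+6·3 = 40
Y: 5·2 = 10 | 4·1+2·3+6·0 = 10
gcd(5,4,2,6) = 1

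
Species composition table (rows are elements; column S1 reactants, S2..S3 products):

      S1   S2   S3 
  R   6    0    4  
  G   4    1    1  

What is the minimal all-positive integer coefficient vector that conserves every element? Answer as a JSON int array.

R: 2·6 = 12 | 5·0+3·4 = 12
G: 2·4 = 8 | 5·1+3·1 = 8
gcd(2,5,3) = 1

Coefficients: [2, 5, 3]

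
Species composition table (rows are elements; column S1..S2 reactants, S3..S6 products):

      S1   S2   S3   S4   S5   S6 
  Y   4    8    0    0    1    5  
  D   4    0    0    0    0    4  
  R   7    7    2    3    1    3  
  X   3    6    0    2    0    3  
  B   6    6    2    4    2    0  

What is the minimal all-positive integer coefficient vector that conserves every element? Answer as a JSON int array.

Y: 4·4+1·8 = 24 | 5·0+3·0+4·1+4·5 = 24
D: 4·4+1·0 = 16 | 5·0+3·0+4·0+4·4 = 16
R: 4·7+1·7 = 35 | 5·2+3·3+4·1+4·3 = 35
X: 4·3+1·6 = 18 | 5·0+3·2+4·0+4·3 = 18
B: 4·6+1·6 = 30 | 5·2+3·4+4·2+4·0 = 30
gcd(4,1,5,3,4,4) = 1

Coefficients: [4, 1, 5, 3, 4, 4]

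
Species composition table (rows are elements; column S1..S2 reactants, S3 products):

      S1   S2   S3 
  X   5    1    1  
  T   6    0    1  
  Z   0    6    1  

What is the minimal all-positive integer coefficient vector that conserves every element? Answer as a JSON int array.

Coefficients: [1, 1, 6]

X: 1·5+1·1 = 6 | 6·1 = 6
T: 1·6+1·0 = 6 | 6·1 = 6
Z: 1·0+1·6 = 6 | 6·1 = 6
gcd(1,1,6) = 1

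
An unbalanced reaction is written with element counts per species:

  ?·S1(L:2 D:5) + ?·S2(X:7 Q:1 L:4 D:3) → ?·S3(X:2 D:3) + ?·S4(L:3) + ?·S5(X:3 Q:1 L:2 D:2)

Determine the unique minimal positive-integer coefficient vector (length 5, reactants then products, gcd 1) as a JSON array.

X: 3·0+3·7 = 21 | 6·2+4·0+3·3 = 21
Q: 3·0+3·1 = 3 | 6·0+4·0+3·1 = 3
L: 3·2+3·4 = 18 | 6·0+4·3+3·2 = 18
D: 3·5+3·3 = 24 | 6·3+4·0+3·2 = 24
gcd(3,3,6,4,3) = 1

Coefficients: [3, 3, 6, 4, 3]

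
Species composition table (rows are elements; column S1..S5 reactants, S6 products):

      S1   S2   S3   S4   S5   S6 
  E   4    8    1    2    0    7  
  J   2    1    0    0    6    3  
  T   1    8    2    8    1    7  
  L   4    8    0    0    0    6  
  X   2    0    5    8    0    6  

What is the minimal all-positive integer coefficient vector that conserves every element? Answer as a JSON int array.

E: 5·4+2·8+2·1+2·2+1·0 = 42 | 6·7 = 42
J: 5·2+2·1+2·0+2·0+1·6 = 18 | 6·3 = 18
T: 5·1+2·8+2·2+2·8+1·1 = 42 | 6·7 = 42
L: 5·4+2·8+2·0+2·0+1·0 = 36 | 6·6 = 36
X: 5·2+2·0+2·5+2·8+1·0 = 36 | 6·6 = 36
gcd(5,2,2,2,1,6) = 1

Coefficients: [5, 2, 2, 2, 1, 6]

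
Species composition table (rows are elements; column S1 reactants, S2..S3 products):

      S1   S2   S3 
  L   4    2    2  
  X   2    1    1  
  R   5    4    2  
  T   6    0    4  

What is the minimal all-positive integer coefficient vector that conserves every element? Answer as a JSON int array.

L: 2·4 = 8 | 1·2+3·2 = 8
X: 2·2 = 4 | 1·1+3·1 = 4
R: 2·5 = 10 | 1·4+3·2 = 10
T: 2·6 = 12 | 1·0+3·4 = 12
gcd(2,1,3) = 1

Coefficients: [2, 1, 3]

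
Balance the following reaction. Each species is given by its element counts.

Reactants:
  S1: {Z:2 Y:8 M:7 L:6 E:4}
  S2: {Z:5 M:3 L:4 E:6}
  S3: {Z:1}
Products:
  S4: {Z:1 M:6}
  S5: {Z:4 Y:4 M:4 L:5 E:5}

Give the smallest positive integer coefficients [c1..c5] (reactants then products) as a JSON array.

Coefficients: [3, 3, 4, 1, 6]

Z: 3·2+3·5+4·1 = 25 | 1·1+6·4 = 25
Y: 3·8+3·0+4·0 = 24 | 1·0+6·4 = 24
M: 3·7+3·3+4·0 = 30 | 1·6+6·4 = 30
L: 3·6+3·4+4·0 = 30 | 1·0+6·5 = 30
E: 3·4+3·6+4·0 = 30 | 1·0+6·5 = 30
gcd(3,3,4,1,6) = 1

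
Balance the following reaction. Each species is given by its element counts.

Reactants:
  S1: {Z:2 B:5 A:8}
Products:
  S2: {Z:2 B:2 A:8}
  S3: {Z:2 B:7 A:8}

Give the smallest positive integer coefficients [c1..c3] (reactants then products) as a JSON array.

Z: 5·2 = 10 | 2·2+3·2 = 10
B: 5·5 = 25 | 2·2+3·7 = 25
A: 5·8 = 40 | 2·8+3·8 = 40
gcd(5,2,3) = 1

Coefficients: [5, 2, 3]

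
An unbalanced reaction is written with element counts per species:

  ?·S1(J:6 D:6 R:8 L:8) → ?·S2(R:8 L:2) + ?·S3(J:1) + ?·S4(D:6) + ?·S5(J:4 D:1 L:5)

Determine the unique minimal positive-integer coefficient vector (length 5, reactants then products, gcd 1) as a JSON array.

J: 5·6 = 30 | 5·0+6·1+4·0+6·4 = 30
D: 5·6 = 30 | 5·0+6·0+4·6+6·1 = 30
R: 5·8 = 40 | 5·8+6·0+4·0+6·0 = 40
L: 5·8 = 40 | 5·2+6·0+4·0+6·5 = 40
gcd(5,5,6,4,6) = 1

Coefficients: [5, 5, 6, 4, 6]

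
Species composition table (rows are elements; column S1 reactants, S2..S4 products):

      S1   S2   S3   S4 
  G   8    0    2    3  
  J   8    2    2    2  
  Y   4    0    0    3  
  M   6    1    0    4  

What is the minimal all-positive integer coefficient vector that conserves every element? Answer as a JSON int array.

G: 3·8 = 24 | 2·0+6·2+4·3 = 24
J: 3·8 = 24 | 2·2+6·2+4·2 = 24
Y: 3·4 = 12 | 2·0+6·0+4·3 = 12
M: 3·6 = 18 | 2·1+6·0+4·4 = 18
gcd(3,2,6,4) = 1

Coefficients: [3, 2, 6, 4]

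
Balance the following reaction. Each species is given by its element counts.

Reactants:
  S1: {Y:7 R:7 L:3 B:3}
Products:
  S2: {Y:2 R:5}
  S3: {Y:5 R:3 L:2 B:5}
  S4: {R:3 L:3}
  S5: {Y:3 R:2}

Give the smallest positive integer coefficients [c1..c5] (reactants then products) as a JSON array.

Y: 5·7 = 35 | 1·2+3·5+3·0+6·3 = 35
R: 5·7 = 35 | 1·5+3·3+3·3+6·2 = 35
L: 5·3 = 15 | 1·0+3·2+3·3+6·0 = 15
B: 5·3 = 15 | 1·0+3·5+3·0+6·0 = 15
gcd(5,1,3,3,6) = 1

Coefficients: [5, 1, 3, 3, 6]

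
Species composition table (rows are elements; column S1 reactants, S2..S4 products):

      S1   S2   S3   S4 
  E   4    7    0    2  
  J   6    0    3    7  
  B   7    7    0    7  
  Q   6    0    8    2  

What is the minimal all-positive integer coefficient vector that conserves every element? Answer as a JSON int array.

Coefficients: [5, 2, 3, 3]

E: 5·4 = 20 | 2·7+3·0+3·2 = 20
J: 5·6 = 30 | 2·0+3·3+3·7 = 30
B: 5·7 = 35 | 2·7+3·0+3·7 = 35
Q: 5·6 = 30 | 2·0+3·8+3·2 = 30
gcd(5,2,3,3) = 1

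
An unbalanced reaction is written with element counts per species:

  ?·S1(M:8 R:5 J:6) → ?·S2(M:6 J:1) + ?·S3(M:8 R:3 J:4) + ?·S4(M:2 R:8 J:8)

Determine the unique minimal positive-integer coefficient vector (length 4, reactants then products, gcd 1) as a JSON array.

M: 5·8 = 40 | 2·6+3·8+2·2 = 40
R: 5·5 = 25 | 2·0+3·3+2·8 = 25
J: 5·6 = 30 | 2·1+3·4+2·8 = 30
gcd(5,2,3,2) = 1

Coefficients: [5, 2, 3, 2]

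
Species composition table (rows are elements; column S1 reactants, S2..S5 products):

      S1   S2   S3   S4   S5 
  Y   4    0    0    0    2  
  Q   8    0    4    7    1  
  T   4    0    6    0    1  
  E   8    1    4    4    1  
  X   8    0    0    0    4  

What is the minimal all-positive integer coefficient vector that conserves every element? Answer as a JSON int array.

Y: 3·4 = 12 | 6·0+1·0+2·0+6·2 = 12
Q: 3·8 = 24 | 6·0+1·4+2·7+6·1 = 24
T: 3·4 = 12 | 6·0+1·6+2·0+6·1 = 12
E: 3·8 = 24 | 6·1+1·4+2·4+6·1 = 24
X: 3·8 = 24 | 6·0+1·0+2·0+6·4 = 24
gcd(3,6,1,2,6) = 1

Coefficients: [3, 6, 1, 2, 6]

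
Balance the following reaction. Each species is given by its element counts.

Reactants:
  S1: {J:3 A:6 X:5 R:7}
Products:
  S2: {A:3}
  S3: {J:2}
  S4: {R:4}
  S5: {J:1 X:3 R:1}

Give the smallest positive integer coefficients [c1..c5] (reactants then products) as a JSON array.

J: 3·3 = 9 | 6·0+2·2+4·0+5·1 = 9
A: 3·6 = 18 | 6·3+2·0+4·0+5·0 = 18
X: 3·5 = 15 | 6·0+2·0+4·0+5·3 = 15
R: 3·7 = 21 | 6·0+2·0+4·4+5·1 = 21
gcd(3,6,2,4,5) = 1

Coefficients: [3, 6, 2, 4, 5]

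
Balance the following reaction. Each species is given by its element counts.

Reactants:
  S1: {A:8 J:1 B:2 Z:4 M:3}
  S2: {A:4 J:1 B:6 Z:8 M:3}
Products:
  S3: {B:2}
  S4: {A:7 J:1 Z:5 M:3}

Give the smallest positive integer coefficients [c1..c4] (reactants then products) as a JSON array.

A: 3·8+1·4 = 28 | 6·0+4·7 = 28
J: 3·1+1·1 = 4 | 6·0+4·1 = 4
B: 3·2+1·6 = 12 | 6·2+4·0 = 12
Z: 3·4+1·8 = 20 | 6·0+4·5 = 20
M: 3·3+1·3 = 12 | 6·0+4·3 = 12
gcd(3,1,6,4) = 1

Coefficients: [3, 1, 6, 4]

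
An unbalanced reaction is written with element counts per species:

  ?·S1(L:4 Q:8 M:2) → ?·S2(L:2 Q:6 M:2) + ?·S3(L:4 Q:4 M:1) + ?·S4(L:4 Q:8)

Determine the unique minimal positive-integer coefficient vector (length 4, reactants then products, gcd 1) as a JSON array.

L: 5·4 = 20 | 4·2+2·4+1·4 = 20
Q: 5·8 = 40 | 4·6+2·4+1·8 = 40
M: 5·2 = 10 | 4·2+2·1+1·0 = 10
gcd(5,4,2,1) = 1

Coefficients: [5, 4, 2, 1]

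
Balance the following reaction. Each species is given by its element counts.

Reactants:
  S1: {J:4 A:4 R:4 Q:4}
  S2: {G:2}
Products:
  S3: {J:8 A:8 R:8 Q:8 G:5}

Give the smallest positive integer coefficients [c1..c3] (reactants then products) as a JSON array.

J: 4·4+5·0 = 16 | 2·8 = 16
A: 4·4+5·0 = 16 | 2·8 = 16
R: 4·4+5·0 = 16 | 2·8 = 16
Q: 4·4+5·0 = 16 | 2·8 = 16
G: 4·0+5·2 = 10 | 2·5 = 10
gcd(4,5,2) = 1

Coefficients: [4, 5, 2]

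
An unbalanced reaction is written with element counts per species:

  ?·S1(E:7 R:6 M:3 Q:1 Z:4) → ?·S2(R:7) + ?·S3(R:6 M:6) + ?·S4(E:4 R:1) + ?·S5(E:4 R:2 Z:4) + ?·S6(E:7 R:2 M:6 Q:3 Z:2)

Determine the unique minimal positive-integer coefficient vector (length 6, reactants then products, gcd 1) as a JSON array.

E: 6·7 = 42 | 2·0+1·0+2·4+5·4+2·7 = 42
R: 6·6 = 36 | 2·7+1·6+2·1+5·2+2·2 = 36
M: 6·3 = 18 | 2·0+1·6+2·0+5·0+2·6 = 18
Q: 6·1 = 6 | 2·0+1·0+2·0+5·0+2·3 = 6
Z: 6·4 = 24 | 2·0+1·0+2·0+5·4+2·2 = 24
gcd(6,2,1,2,5,2) = 1

Coefficients: [6, 2, 1, 2, 5, 2]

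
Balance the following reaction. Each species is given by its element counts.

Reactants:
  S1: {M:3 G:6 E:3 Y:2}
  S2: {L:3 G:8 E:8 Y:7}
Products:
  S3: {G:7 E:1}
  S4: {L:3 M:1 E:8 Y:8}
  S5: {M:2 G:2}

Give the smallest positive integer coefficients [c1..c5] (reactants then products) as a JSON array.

Coefficients: [2, 4, 6, 4, 1]

L: 2·0+4·3 = 12 | 6·0+4·3+1·0 = 12
M: 2·3+4·0 = 6 | 6·0+4·1+1·2 = 6
G: 2·6+4·8 = 44 | 6·7+4·0+1·2 = 44
E: 2·3+4·8 = 38 | 6·1+4·8+1·0 = 38
Y: 2·2+4·7 = 32 | 6·0+4·8+1·0 = 32
gcd(2,4,6,4,1) = 1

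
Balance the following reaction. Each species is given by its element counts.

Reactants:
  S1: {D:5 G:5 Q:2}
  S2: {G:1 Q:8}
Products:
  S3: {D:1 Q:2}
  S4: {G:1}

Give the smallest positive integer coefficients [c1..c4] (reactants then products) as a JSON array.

D: 1·5+1·0 = 5 | 5·1+6·0 = 5
G: 1·5+1·1 = 6 | 5·0+6·1 = 6
Q: 1·2+1·8 = 10 | 5·2+6·0 = 10
gcd(1,1,5,6) = 1

Coefficients: [1, 1, 5, 6]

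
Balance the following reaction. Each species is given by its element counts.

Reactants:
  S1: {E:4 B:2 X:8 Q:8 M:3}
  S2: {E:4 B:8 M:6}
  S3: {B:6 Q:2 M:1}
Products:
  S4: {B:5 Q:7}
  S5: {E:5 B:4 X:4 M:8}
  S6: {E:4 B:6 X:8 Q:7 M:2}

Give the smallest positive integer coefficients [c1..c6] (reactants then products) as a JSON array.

Coefficients: [6, 3, 4, 4, 4, 4]

E: 6·4+3·4+4·0 = 36 | 4·0+4·5+4·4 = 36
B: 6·2+3·8+4·6 = 60 | 4·5+4·4+4·6 = 60
X: 6·8+3·0+4·0 = 48 | 4·0+4·4+4·8 = 48
Q: 6·8+3·0+4·2 = 56 | 4·7+4·0+4·7 = 56
M: 6·3+3·6+4·1 = 40 | 4·0+4·8+4·2 = 40
gcd(6,3,4,4,4,4) = 1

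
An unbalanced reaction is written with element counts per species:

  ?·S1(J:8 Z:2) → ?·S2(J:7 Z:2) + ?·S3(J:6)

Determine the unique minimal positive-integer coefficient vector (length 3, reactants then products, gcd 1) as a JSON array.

J: 6·8 = 48 | 6·7+1·6 = 48
Z: 6·2 = 12 | 6·2+1·0 = 12
gcd(6,6,1) = 1

Coefficients: [6, 6, 1]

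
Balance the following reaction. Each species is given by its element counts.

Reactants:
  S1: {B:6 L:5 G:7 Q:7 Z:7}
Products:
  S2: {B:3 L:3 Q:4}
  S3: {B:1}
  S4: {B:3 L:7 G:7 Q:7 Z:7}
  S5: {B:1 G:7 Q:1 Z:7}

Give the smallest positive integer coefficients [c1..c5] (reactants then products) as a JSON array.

Coefficients: [5, 6, 5, 1, 4]

B: 5·6 = 30 | 6·3+5·1+1·3+4·1 = 30
L: 5·5 = 25 | 6·3+5·0+1·7+4·0 = 25
G: 5·7 = 35 | 6·0+5·0+1·7+4·7 = 35
Q: 5·7 = 35 | 6·4+5·0+1·7+4·1 = 35
Z: 5·7 = 35 | 6·0+5·0+1·7+4·7 = 35
gcd(5,6,5,1,4) = 1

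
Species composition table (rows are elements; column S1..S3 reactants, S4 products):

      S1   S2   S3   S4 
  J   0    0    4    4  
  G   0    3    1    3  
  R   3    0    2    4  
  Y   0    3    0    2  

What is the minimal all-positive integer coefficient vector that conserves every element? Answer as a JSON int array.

Coefficients: [2, 2, 3, 3]

J: 2·0+2·0+3·4 = 12 | 3·4 = 12
G: 2·0+2·3+3·1 = 9 | 3·3 = 9
R: 2·3+2·0+3·2 = 12 | 3·4 = 12
Y: 2·0+2·3+3·0 = 6 | 3·2 = 6
gcd(2,2,3,3) = 1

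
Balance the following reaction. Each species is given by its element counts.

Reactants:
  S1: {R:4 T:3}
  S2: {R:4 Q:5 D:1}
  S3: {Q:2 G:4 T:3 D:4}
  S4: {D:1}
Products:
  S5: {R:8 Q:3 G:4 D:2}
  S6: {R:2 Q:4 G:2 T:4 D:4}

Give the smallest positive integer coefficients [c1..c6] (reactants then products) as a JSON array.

R: 3·4+4·4+5·0+4·0 = 28 | 2·8+6·2 = 28
Q: 3·0+4·5+5·2+4·0 = 30 | 2·3+6·4 = 30
G: 3·0+4·0+5·4+4·0 = 20 | 2·4+6·2 = 20
T: 3·3+4·0+5·3+4·0 = 24 | 2·0+6·4 = 24
D: 3·0+4·1+5·4+4·1 = 28 | 2·2+6·4 = 28
gcd(3,4,5,4,2,6) = 1

Coefficients: [3, 4, 5, 4, 2, 6]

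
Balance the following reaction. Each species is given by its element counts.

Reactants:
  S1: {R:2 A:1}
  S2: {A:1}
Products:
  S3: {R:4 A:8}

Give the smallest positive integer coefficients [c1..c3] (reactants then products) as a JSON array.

R: 2·2+6·0 = 4 | 1·4 = 4
A: 2·1+6·1 = 8 | 1·8 = 8
gcd(2,6,1) = 1

Coefficients: [2, 6, 1]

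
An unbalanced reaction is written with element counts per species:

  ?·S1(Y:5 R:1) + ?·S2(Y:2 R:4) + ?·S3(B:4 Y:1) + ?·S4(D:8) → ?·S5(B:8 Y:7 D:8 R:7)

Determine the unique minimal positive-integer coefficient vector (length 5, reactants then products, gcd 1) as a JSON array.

Coefficients: [1, 5, 6, 3, 3]

B: 1·0+5·0+6·4+3·0 = 24 | 3·8 = 24
Y: 1·5+5·2+6·1+3·0 = 21 | 3·7 = 21
D: 1·0+5·0+6·0+3·8 = 24 | 3·8 = 24
R: 1·1+5·4+6·0+3·0 = 21 | 3·7 = 21
gcd(1,5,6,3,3) = 1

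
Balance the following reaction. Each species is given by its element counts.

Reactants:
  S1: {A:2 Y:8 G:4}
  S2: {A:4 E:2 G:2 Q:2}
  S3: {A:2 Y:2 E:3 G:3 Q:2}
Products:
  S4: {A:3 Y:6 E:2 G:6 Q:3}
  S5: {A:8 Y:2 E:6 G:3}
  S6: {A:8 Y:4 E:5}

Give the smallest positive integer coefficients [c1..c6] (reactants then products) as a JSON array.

A: 4·2+4·4+5·2 = 34 | 6·3+1·8+1·8 = 34
Y: 4·8+4·0+5·2 = 42 | 6·6+1·2+1·4 = 42
E: 4·0+4·2+5·3 = 23 | 6·2+1·6+1·5 = 23
G: 4·4+4·2+5·3 = 39 | 6·6+1·3+1·0 = 39
Q: 4·0+4·2+5·2 = 18 | 6·3+1·0+1·0 = 18
gcd(4,4,5,6,1,1) = 1

Coefficients: [4, 4, 5, 6, 1, 1]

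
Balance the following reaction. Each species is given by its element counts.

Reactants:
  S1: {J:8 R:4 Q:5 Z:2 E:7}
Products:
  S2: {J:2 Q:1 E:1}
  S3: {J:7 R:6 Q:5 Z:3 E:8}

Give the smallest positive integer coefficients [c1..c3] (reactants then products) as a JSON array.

Coefficients: [3, 5, 2]

J: 3·8 = 24 | 5·2+2·7 = 24
R: 3·4 = 12 | 5·0+2·6 = 12
Q: 3·5 = 15 | 5·1+2·5 = 15
Z: 3·2 = 6 | 5·0+2·3 = 6
E: 3·7 = 21 | 5·1+2·8 = 21
gcd(3,5,2) = 1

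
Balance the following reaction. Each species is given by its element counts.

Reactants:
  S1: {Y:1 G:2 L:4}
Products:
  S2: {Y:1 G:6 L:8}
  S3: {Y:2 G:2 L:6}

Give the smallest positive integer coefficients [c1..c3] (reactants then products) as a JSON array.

Y: 5·1 = 5 | 1·1+2·2 = 5
G: 5·2 = 10 | 1·6+2·2 = 10
L: 5·4 = 20 | 1·8+2·6 = 20
gcd(5,1,2) = 1

Coefficients: [5, 1, 2]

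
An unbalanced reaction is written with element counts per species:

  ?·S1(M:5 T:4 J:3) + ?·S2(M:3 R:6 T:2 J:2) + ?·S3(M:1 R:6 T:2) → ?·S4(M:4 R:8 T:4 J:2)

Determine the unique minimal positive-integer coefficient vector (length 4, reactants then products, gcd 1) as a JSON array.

M: 2·5+3·3+5·1 = 24 | 6·4 = 24
R: 2·0+3·6+5·6 = 48 | 6·8 = 48
T: 2·4+3·2+5·2 = 24 | 6·4 = 24
J: 2·3+3·2+5·0 = 12 | 6·2 = 12
gcd(2,3,5,6) = 1

Coefficients: [2, 3, 5, 6]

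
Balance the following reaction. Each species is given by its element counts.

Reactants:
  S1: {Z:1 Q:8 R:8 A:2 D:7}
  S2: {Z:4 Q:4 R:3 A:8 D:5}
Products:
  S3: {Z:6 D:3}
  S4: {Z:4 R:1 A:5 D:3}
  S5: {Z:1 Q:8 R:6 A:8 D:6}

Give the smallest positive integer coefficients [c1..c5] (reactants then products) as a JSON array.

Z: 1·1+4·4 = 17 | 1·6+2·4+3·1 = 17
Q: 1·8+4·4 = 24 | 1·0+2·0+3·8 = 24
R: 1·8+4·3 = 20 | 1·0+2·1+3·6 = 20
A: 1·2+4·8 = 34 | 1·0+2·5+3·8 = 34
D: 1·7+4·5 = 27 | 1·3+2·3+3·6 = 27
gcd(1,4,1,2,3) = 1

Coefficients: [1, 4, 1, 2, 3]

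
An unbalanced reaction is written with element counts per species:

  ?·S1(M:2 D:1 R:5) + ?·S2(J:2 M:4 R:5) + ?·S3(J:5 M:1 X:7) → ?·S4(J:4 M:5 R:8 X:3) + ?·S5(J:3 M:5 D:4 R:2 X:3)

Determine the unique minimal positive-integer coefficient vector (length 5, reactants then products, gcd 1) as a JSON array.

J: 4·0+6·2+3·5 = 27 | 6·4+1·3 = 27
M: 4·2+6·4+3·1 = 35 | 6·5+1·5 = 35
D: 4·1+6·0+3·0 = 4 | 6·0+1·4 = 4
R: 4·5+6·5+3·0 = 50 | 6·8+1·2 = 50
X: 4·0+6·0+3·7 = 21 | 6·3+1·3 = 21
gcd(4,6,3,6,1) = 1

Coefficients: [4, 6, 3, 6, 1]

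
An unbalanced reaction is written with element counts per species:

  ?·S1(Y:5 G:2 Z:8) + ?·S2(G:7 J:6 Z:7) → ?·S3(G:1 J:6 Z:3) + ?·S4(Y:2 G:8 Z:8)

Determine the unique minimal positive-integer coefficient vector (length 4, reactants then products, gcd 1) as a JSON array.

Y: 2·5+6·0 = 10 | 6·0+5·2 = 10
G: 2·2+6·7 = 46 | 6·1+5·8 = 46
J: 2·0+6·6 = 36 | 6·6+5·0 = 36
Z: 2·8+6·7 = 58 | 6·3+5·8 = 58
gcd(2,6,6,5) = 1

Coefficients: [2, 6, 6, 5]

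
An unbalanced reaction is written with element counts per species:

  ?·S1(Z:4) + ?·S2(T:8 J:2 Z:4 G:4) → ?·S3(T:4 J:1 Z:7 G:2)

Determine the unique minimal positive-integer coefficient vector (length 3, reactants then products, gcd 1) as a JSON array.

T: 5·0+2·8 = 16 | 4·4 = 16
J: 5·0+2·2 = 4 | 4·1 = 4
Z: 5·4+2·4 = 28 | 4·7 = 28
G: 5·0+2·4 = 8 | 4·2 = 8
gcd(5,2,4) = 1

Coefficients: [5, 2, 4]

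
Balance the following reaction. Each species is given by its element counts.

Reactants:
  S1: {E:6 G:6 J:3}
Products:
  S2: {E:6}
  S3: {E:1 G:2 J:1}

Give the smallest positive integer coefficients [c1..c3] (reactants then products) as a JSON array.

Coefficients: [2, 1, 6]

E: 2·6 = 12 | 1·6+6·1 = 12
G: 2·6 = 12 | 1·0+6·2 = 12
J: 2·3 = 6 | 1·0+6·1 = 6
gcd(2,1,6) = 1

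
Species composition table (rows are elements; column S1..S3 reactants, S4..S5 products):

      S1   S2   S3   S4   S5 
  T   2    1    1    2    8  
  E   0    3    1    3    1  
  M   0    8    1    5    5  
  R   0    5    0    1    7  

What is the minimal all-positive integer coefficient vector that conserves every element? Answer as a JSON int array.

Coefficients: [4, 2, 4, 3, 1]

T: 4·2+2·1+4·1 = 14 | 3·2+1·8 = 14
E: 4·0+2·3+4·1 = 10 | 3·3+1·1 = 10
M: 4·0+2·8+4·1 = 20 | 3·5+1·5 = 20
R: 4·0+2·5+4·0 = 10 | 3·1+1·7 = 10
gcd(4,2,4,3,1) = 1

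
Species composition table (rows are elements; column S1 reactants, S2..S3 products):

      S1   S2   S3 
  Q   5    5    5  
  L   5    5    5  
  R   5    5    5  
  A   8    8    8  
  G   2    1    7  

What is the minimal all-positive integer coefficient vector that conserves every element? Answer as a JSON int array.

Coefficients: [6, 5, 1]

Q: 6·5 = 30 | 5·5+1·5 = 30
L: 6·5 = 30 | 5·5+1·5 = 30
R: 6·5 = 30 | 5·5+1·5 = 30
A: 6·8 = 48 | 5·8+1·8 = 48
G: 6·2 = 12 | 5·1+1·7 = 12
gcd(6,5,1) = 1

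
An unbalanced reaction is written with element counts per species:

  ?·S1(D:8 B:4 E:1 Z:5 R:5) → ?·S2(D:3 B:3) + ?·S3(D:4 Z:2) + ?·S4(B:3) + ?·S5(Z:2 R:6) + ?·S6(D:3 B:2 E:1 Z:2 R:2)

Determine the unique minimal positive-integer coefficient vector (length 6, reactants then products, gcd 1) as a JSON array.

Coefficients: [6, 2, 6, 2, 3, 6]

D: 6·8 = 48 | 2·3+6·4+2·0+3·0+6·3 = 48
B: 6·4 = 24 | 2·3+6·0+2·3+3·0+6·2 = 24
E: 6·1 = 6 | 2·0+6·0+2·0+3·0+6·1 = 6
Z: 6·5 = 30 | 2·0+6·2+2·0+3·2+6·2 = 30
R: 6·5 = 30 | 2·0+6·0+2·0+3·6+6·2 = 30
gcd(6,2,6,2,3,6) = 1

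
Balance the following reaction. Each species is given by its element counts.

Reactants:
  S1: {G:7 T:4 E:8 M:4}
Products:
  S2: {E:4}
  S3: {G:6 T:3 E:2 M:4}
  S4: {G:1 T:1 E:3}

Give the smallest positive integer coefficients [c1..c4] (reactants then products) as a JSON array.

G: 4·7 = 28 | 3·0+4·6+4·1 = 28
T: 4·4 = 16 | 3·0+4·3+4·1 = 16
E: 4·8 = 32 | 3·4+4·2+4·3 = 32
M: 4·4 = 16 | 3·0+4·4+4·0 = 16
gcd(4,3,4,4) = 1

Coefficients: [4, 3, 4, 4]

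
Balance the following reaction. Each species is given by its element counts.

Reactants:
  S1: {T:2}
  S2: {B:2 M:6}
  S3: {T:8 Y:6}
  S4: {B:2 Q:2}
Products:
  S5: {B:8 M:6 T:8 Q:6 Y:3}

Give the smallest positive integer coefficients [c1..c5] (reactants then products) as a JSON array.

B: 4·0+2·2+1·0+6·2 = 16 | 2·8 = 16
M: 4·0+2·6+1·0+6·0 = 12 | 2·6 = 12
T: 4·2+2·0+1·8+6·0 = 16 | 2·8 = 16
Q: 4·0+2·0+1·0+6·2 = 12 | 2·6 = 12
Y: 4·0+2·0+1·6+6·0 = 6 | 2·3 = 6
gcd(4,2,1,6,2) = 1

Coefficients: [4, 2, 1, 6, 2]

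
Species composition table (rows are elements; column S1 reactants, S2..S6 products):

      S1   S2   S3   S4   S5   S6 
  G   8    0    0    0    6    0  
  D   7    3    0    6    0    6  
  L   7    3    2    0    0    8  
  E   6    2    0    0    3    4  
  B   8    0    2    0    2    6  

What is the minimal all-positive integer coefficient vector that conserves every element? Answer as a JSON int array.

G: 3·8 = 24 | 1·0+5·0+2·0+4·6+1·0 = 24
D: 3·7 = 21 | 1·3+5·0+2·6+4·0+1·6 = 21
L: 3·7 = 21 | 1·3+5·2+2·0+4·0+1·8 = 21
E: 3·6 = 18 | 1·2+5·0+2·0+4·3+1·4 = 18
B: 3·8 = 24 | 1·0+5·2+2·0+4·2+1·6 = 24
gcd(3,1,5,2,4,1) = 1

Coefficients: [3, 1, 5, 2, 4, 1]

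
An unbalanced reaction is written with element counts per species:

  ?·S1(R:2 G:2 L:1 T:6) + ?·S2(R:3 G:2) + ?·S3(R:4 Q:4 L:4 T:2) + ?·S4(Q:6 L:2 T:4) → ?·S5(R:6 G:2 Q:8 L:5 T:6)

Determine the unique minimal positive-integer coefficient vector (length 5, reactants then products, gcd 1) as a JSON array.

R: 1·2+4·3+4·4+4·0 = 30 | 5·6 = 30
G: 1·2+4·2+4·0+4·0 = 10 | 5·2 = 10
Q: 1·0+4·0+4·4+4·6 = 40 | 5·8 = 40
L: 1·1+4·0+4·4+4·2 = 25 | 5·5 = 25
T: 1·6+4·0+4·2+4·4 = 30 | 5·6 = 30
gcd(1,4,4,4,5) = 1

Coefficients: [1, 4, 4, 4, 5]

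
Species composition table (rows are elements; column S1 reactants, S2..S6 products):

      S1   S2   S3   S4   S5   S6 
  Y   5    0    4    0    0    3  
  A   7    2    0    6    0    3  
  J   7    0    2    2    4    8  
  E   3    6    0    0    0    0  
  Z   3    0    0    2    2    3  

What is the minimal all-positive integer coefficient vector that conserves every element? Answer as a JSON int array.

Coefficients: [6, 3, 6, 5, 1, 2]

Y: 6·5 = 30 | 3·0+6·4+5·0+1·0+2·3 = 30
A: 6·7 = 42 | 3·2+6·0+5·6+1·0+2·3 = 42
J: 6·7 = 42 | 3·0+6·2+5·2+1·4+2·8 = 42
E: 6·3 = 18 | 3·6+6·0+5·0+1·0+2·0 = 18
Z: 6·3 = 18 | 3·0+6·0+5·2+1·2+2·3 = 18
gcd(6,3,6,5,1,2) = 1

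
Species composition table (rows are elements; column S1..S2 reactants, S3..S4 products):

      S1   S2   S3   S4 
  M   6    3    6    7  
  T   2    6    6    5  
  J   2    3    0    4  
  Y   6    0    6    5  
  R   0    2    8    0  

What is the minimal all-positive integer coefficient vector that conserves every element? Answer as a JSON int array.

M: 6·6+4·3 = 48 | 1·6+6·7 = 48
T: 6·2+4·6 = 36 | 1·6+6·5 = 36
J: 6·2+4·3 = 24 | 1·0+6·4 = 24
Y: 6·6+4·0 = 36 | 1·6+6·5 = 36
R: 6·0+4·2 = 8 | 1·8+6·0 = 8
gcd(6,4,1,6) = 1

Coefficients: [6, 4, 1, 6]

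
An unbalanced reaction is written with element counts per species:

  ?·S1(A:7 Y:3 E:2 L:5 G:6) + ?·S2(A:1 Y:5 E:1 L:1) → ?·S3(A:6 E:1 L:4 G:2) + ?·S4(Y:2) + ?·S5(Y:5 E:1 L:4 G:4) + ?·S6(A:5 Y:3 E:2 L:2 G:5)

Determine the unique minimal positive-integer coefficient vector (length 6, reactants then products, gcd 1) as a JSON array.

A: 6·7+2·1 = 44 | 4·6+3·0+2·0+4·5 = 44
Y: 6·3+2·5 = 28 | 4·0+3·2+2·5+4·3 = 28
E: 6·2+2·1 = 14 | 4·1+3·0+2·1+4·2 = 14
L: 6·5+2·1 = 32 | 4·4+3·0+2·4+4·2 = 32
G: 6·6+2·0 = 36 | 4·2+3·0+2·4+4·5 = 36
gcd(6,2,4,3,2,4) = 1

Coefficients: [6, 2, 4, 3, 2, 4]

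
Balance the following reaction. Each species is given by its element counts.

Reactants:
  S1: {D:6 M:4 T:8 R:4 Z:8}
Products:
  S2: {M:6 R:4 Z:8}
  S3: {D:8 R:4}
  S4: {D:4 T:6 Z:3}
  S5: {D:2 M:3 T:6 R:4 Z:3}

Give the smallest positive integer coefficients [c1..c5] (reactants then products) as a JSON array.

D: 6·6 = 36 | 3·0+1·8+6·4+2·2 = 36
M: 6·4 = 24 | 3·6+1·0+6·0+2·3 = 24
T: 6·8 = 48 | 3·0+1·0+6·6+2·6 = 48
R: 6·4 = 24 | 3·4+1·4+6·0+2·4 = 24
Z: 6·8 = 48 | 3·8+1·0+6·3+2·3 = 48
gcd(6,3,1,6,2) = 1

Coefficients: [6, 3, 1, 6, 2]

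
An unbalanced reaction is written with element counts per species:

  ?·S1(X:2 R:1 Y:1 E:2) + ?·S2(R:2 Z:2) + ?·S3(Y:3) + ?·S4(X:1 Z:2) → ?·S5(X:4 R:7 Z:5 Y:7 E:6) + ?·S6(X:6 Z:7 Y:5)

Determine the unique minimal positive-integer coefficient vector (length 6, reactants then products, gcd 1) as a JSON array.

X: 3·2+2·0+3·0+4·1 = 10 | 1·4+1·6 = 10
R: 3·1+2·2+3·0+4·0 = 7 | 1·7+1·0 = 7
Z: 3·0+2·2+3·0+4·2 = 12 | 1·5+1·7 = 12
Y: 3·1+2·0+3·3+4·0 = 12 | 1·7+1·5 = 12
E: 3·2+2·0+3·0+4·0 = 6 | 1·6+1·0 = 6
gcd(3,2,3,4,1,1) = 1

Coefficients: [3, 2, 3, 4, 1, 1]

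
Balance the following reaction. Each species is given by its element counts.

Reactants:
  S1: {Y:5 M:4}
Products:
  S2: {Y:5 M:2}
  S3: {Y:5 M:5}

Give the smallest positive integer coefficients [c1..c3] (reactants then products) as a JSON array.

Y: 3·5 = 15 | 1·5+2·5 = 15
M: 3·4 = 12 | 1·2+2·5 = 12
gcd(3,1,2) = 1

Coefficients: [3, 1, 2]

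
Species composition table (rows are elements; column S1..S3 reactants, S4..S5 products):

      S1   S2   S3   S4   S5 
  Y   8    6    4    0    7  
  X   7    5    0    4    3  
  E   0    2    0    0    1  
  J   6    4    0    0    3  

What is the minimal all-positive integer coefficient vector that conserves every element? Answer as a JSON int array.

Coefficients: [1, 3, 4, 1, 6]

Y: 1·8+3·6+4·4 = 42 | 1·0+6·7 = 42
X: 1·7+3·5+4·0 = 22 | 1·4+6·3 = 22
E: 1·0+3·2+4·0 = 6 | 1·0+6·1 = 6
J: 1·6+3·4+4·0 = 18 | 1·0+6·3 = 18
gcd(1,3,4,1,6) = 1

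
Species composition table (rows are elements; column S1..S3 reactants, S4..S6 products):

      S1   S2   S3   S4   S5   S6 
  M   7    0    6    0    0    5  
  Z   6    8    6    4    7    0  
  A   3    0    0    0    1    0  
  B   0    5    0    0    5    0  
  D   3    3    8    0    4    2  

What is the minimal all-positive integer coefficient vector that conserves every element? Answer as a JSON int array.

M: 2·7+6·0+1·6 = 20 | 6·0+6·0+4·5 = 20
Z: 2·6+6·8+1·6 = 66 | 6·4+6·7+4·0 = 66
A: 2·3+6·0+1·0 = 6 | 6·0+6·1+4·0 = 6
B: 2·0+6·5+1·0 = 30 | 6·0+6·5+4·0 = 30
D: 2·3+6·3+1·8 = 32 | 6·0+6·4+4·2 = 32
gcd(2,6,1,6,6,4) = 1

Coefficients: [2, 6, 1, 6, 6, 4]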